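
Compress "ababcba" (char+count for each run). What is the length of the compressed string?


Input: ababcba
Runs:
  'a' x 1 => "a1"
  'b' x 1 => "b1"
  'a' x 1 => "a1"
  'b' x 1 => "b1"
  'c' x 1 => "c1"
  'b' x 1 => "b1"
  'a' x 1 => "a1"
Compressed: "a1b1a1b1c1b1a1"
Compressed length: 14

14


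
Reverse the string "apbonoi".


Input: apbonoi
Reading characters right to left:
  Position 6: 'i'
  Position 5: 'o'
  Position 4: 'n'
  Position 3: 'o'
  Position 2: 'b'
  Position 1: 'p'
  Position 0: 'a'
Reversed: ionobpa

ionobpa


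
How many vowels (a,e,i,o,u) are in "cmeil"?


Input: cmeil
Checking each character:
  'c' at position 0: consonant
  'm' at position 1: consonant
  'e' at position 2: vowel (running total: 1)
  'i' at position 3: vowel (running total: 2)
  'l' at position 4: consonant
Total vowels: 2

2


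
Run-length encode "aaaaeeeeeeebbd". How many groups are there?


Input: aaaaeeeeeeebbd
Scanning for consecutive runs:
  Group 1: 'a' x 4 (positions 0-3)
  Group 2: 'e' x 7 (positions 4-10)
  Group 3: 'b' x 2 (positions 11-12)
  Group 4: 'd' x 1 (positions 13-13)
Total groups: 4

4


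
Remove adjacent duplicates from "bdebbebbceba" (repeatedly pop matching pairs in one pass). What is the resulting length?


Input: bdebbebbceba
Stack-based adjacent duplicate removal:
  Read 'b': push. Stack: b
  Read 'd': push. Stack: bd
  Read 'e': push. Stack: bde
  Read 'b': push. Stack: bdeb
  Read 'b': matches stack top 'b' => pop. Stack: bde
  Read 'e': matches stack top 'e' => pop. Stack: bd
  Read 'b': push. Stack: bdb
  Read 'b': matches stack top 'b' => pop. Stack: bd
  Read 'c': push. Stack: bdc
  Read 'e': push. Stack: bdce
  Read 'b': push. Stack: bdceb
  Read 'a': push. Stack: bdceba
Final stack: "bdceba" (length 6)

6


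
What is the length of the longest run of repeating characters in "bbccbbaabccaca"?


Input: "bbccbbaabccaca"
Scanning for longest run:
  Position 1 ('b'): continues run of 'b', length=2
  Position 2 ('c'): new char, reset run to 1
  Position 3 ('c'): continues run of 'c', length=2
  Position 4 ('b'): new char, reset run to 1
  Position 5 ('b'): continues run of 'b', length=2
  Position 6 ('a'): new char, reset run to 1
  Position 7 ('a'): continues run of 'a', length=2
  Position 8 ('b'): new char, reset run to 1
  Position 9 ('c'): new char, reset run to 1
  Position 10 ('c'): continues run of 'c', length=2
  Position 11 ('a'): new char, reset run to 1
  Position 12 ('c'): new char, reset run to 1
  Position 13 ('a'): new char, reset run to 1
Longest run: 'b' with length 2

2


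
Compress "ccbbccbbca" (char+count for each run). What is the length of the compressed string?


Input: ccbbccbbca
Runs:
  'c' x 2 => "c2"
  'b' x 2 => "b2"
  'c' x 2 => "c2"
  'b' x 2 => "b2"
  'c' x 1 => "c1"
  'a' x 1 => "a1"
Compressed: "c2b2c2b2c1a1"
Compressed length: 12

12


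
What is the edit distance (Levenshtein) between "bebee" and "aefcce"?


Computing edit distance: "bebee" -> "aefcce"
DP table:
           a    e    f    c    c    e
      0    1    2    3    4    5    6
  b   1    1    2    3    4    5    6
  e   2    2    1    2    3    4    5
  b   3    3    2    2    3    4    5
  e   4    4    3    3    3    4    4
  e   5    5    4    4    4    4    4
Edit distance = dp[5][6] = 4

4


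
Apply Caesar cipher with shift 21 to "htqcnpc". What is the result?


Caesar cipher: shift "htqcnpc" by 21
  'h' (pos 7) + 21 = pos 2 = 'c'
  't' (pos 19) + 21 = pos 14 = 'o'
  'q' (pos 16) + 21 = pos 11 = 'l'
  'c' (pos 2) + 21 = pos 23 = 'x'
  'n' (pos 13) + 21 = pos 8 = 'i'
  'p' (pos 15) + 21 = pos 10 = 'k'
  'c' (pos 2) + 21 = pos 23 = 'x'
Result: colxikx

colxikx


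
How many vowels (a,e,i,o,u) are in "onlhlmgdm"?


Input: onlhlmgdm
Checking each character:
  'o' at position 0: vowel (running total: 1)
  'n' at position 1: consonant
  'l' at position 2: consonant
  'h' at position 3: consonant
  'l' at position 4: consonant
  'm' at position 5: consonant
  'g' at position 6: consonant
  'd' at position 7: consonant
  'm' at position 8: consonant
Total vowels: 1

1


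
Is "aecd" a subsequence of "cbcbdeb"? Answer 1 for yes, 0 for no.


Check if "aecd" is a subsequence of "cbcbdeb"
Greedy scan:
  Position 0 ('c'): no match needed
  Position 1 ('b'): no match needed
  Position 2 ('c'): no match needed
  Position 3 ('b'): no match needed
  Position 4 ('d'): no match needed
  Position 5 ('e'): no match needed
  Position 6 ('b'): no match needed
Only matched 0/4 characters => not a subsequence

0


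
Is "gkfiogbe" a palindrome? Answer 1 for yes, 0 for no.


Input: gkfiogbe
Reversed: ebgoifkg
  Compare pos 0 ('g') with pos 7 ('e'): MISMATCH
  Compare pos 1 ('k') with pos 6 ('b'): MISMATCH
  Compare pos 2 ('f') with pos 5 ('g'): MISMATCH
  Compare pos 3 ('i') with pos 4 ('o'): MISMATCH
Result: not a palindrome

0


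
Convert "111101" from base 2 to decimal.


Input: "111101" in base 2
Positional expansion:
  Digit '1' (value 1) x 2^5 = 32
  Digit '1' (value 1) x 2^4 = 16
  Digit '1' (value 1) x 2^3 = 8
  Digit '1' (value 1) x 2^2 = 4
  Digit '0' (value 0) x 2^1 = 0
  Digit '1' (value 1) x 2^0 = 1
Sum = 61

61


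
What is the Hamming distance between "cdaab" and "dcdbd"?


Comparing "cdaab" and "dcdbd" position by position:
  Position 0: 'c' vs 'd' => differ
  Position 1: 'd' vs 'c' => differ
  Position 2: 'a' vs 'd' => differ
  Position 3: 'a' vs 'b' => differ
  Position 4: 'b' vs 'd' => differ
Total differences (Hamming distance): 5

5


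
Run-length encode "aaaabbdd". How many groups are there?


Input: aaaabbdd
Scanning for consecutive runs:
  Group 1: 'a' x 4 (positions 0-3)
  Group 2: 'b' x 2 (positions 4-5)
  Group 3: 'd' x 2 (positions 6-7)
Total groups: 3

3


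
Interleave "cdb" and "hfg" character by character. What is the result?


Interleaving "cdb" and "hfg":
  Position 0: 'c' from first, 'h' from second => "ch"
  Position 1: 'd' from first, 'f' from second => "df"
  Position 2: 'b' from first, 'g' from second => "bg"
Result: chdfbg

chdfbg


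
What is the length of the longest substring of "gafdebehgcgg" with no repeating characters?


Input: "gafdebehgcgg"
Sliding window (track last position of each char):
  Position 0 ('g'): window [0,0] length 1 -- new best
  Position 1 ('a'): window [0,1] length 2 -- new best
  Position 2 ('f'): window [0,2] length 3 -- new best
  Position 3 ('d'): window [0,3] length 4 -- new best
  Position 4 ('e'): window [0,4] length 5 -- new best
  Position 5 ('b'): window [0,5] length 6 -- new best
  Position 6 ('e'): repeat (last at 4), move window start to 5
  Position 6 ('e'): window [5,6] length 2
  Position 7 ('h'): window [5,7] length 3
  Position 8 ('g'): window [5,8] length 4
  Position 9 ('c'): window [5,9] length 5
  Position 10 ('g'): repeat (last at 8), move window start to 9
  Position 10 ('g'): window [9,10] length 2
  Position 11 ('g'): repeat (last at 10), move window start to 11
  Position 11 ('g'): window [11,11] length 1
Longest substring with no repeats: "gafdeb" with length 6

6


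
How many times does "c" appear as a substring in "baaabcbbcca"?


Searching for "c" in "baaabcbbcca"
Scanning each position:
  Position 0: "b" => no
  Position 1: "a" => no
  Position 2: "a" => no
  Position 3: "a" => no
  Position 4: "b" => no
  Position 5: "c" => MATCH
  Position 6: "b" => no
  Position 7: "b" => no
  Position 8: "c" => MATCH
  Position 9: "c" => MATCH
  Position 10: "a" => no
Total occurrences: 3

3


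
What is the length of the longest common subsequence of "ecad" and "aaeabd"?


LCS of "ecad" and "aaeabd"
DP table:
           a    a    e    a    b    d
      0    0    0    0    0    0    0
  e   0    0    0    1    1    1    1
  c   0    0    0    1    1    1    1
  a   0    1    1    1    2    2    2
  d   0    1    1    1    2    2    3
LCS length = dp[4][6] = 3

3


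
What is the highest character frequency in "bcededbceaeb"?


Input: bcededbceaeb
Character counts:
  'a': 1
  'b': 3
  'c': 2
  'd': 2
  'e': 4
Maximum frequency: 4

4


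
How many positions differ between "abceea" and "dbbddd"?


Comparing "abceea" and "dbbddd" position by position:
  Position 0: 'a' vs 'd' => DIFFER
  Position 1: 'b' vs 'b' => same
  Position 2: 'c' vs 'b' => DIFFER
  Position 3: 'e' vs 'd' => DIFFER
  Position 4: 'e' vs 'd' => DIFFER
  Position 5: 'a' vs 'd' => DIFFER
Positions that differ: 5

5


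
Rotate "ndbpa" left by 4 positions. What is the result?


Input: "ndbpa", rotate left by 4
First 4 characters: "ndbp"
Remaining characters: "a"
Concatenate remaining + first: "a" + "ndbp" = "andbp"

andbp


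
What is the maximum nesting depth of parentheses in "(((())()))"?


Input: "(((())()))"
Tracking depth:
  Position 0 '(': depth becomes 1
  Position 1 '(': depth becomes 2
  Position 2 '(': depth becomes 3
  Position 3 '(': depth becomes 4
  Position 4 ')': depth becomes 3
  Position 5 ')': depth becomes 2
  Position 6 '(': depth becomes 3
  Position 7 ')': depth becomes 2
  Position 8 ')': depth becomes 1
  Position 9 ')': depth becomes 0
Maximum depth reached: 4

4


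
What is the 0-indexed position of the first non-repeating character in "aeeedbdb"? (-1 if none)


Input: aeeedbdb
Character frequencies:
  'a': 1
  'b': 2
  'd': 2
  'e': 3
Scanning left to right for freq == 1:
  Position 0 ('a'): unique! => answer = 0

0


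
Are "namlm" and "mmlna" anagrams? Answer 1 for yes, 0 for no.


Strings: "namlm", "mmlna"
Sorted first:  almmn
Sorted second: almmn
Sorted forms match => anagrams

1


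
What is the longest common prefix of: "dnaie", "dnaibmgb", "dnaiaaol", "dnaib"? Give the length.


Words: dnaie, dnaibmgb, dnaiaaol, dnaib
  Position 0: all 'd' => match
  Position 1: all 'n' => match
  Position 2: all 'a' => match
  Position 3: all 'i' => match
  Position 4: ('e', 'b', 'a', 'b') => mismatch, stop
LCP = "dnai" (length 4)

4


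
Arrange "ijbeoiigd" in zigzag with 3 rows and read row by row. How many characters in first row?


Zigzag "ijbeoiigd" into 3 rows:
Placing characters:
  'i' => row 0
  'j' => row 1
  'b' => row 2
  'e' => row 1
  'o' => row 0
  'i' => row 1
  'i' => row 2
  'g' => row 1
  'd' => row 0
Rows:
  Row 0: "iod"
  Row 1: "jeig"
  Row 2: "bi"
First row length: 3

3


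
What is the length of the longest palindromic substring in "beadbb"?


Input: "beadbb"
Checking substrings for palindromes:
  [4:6] "bb" (len 2) => palindrome
Longest palindromic substring: "bb" with length 2

2


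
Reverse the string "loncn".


Input: loncn
Reading characters right to left:
  Position 4: 'n'
  Position 3: 'c'
  Position 2: 'n'
  Position 1: 'o'
  Position 0: 'l'
Reversed: ncnol

ncnol


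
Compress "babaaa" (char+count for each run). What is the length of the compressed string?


Input: babaaa
Runs:
  'b' x 1 => "b1"
  'a' x 1 => "a1"
  'b' x 1 => "b1"
  'a' x 3 => "a3"
Compressed: "b1a1b1a3"
Compressed length: 8

8


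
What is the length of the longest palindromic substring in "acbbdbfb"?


Input: "acbbdbfb"
Checking substrings for palindromes:
  [3:6] "bdb" (len 3) => palindrome
  [5:8] "bfb" (len 3) => palindrome
  [2:4] "bb" (len 2) => palindrome
Longest palindromic substring: "bdb" with length 3

3


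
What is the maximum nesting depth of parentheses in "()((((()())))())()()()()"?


Input: "()((((()())))())()()()()"
Tracking depth:
  Position 0 '(': depth becomes 1
  Position 1 ')': depth becomes 0
  Position 2 '(': depth becomes 1
  Position 3 '(': depth becomes 2
  Position 4 '(': depth becomes 3
  Position 5 '(': depth becomes 4
  Position 6 '(': depth becomes 5
  Position 7 ')': depth becomes 4
  Position 8 '(': depth becomes 5
  Position 9 ')': depth becomes 4
  Position 10 ')': depth becomes 3
  Position 11 ')': depth becomes 2
  Position 12 ')': depth becomes 1
  Position 13 '(': depth becomes 2
  Position 14 ')': depth becomes 1
  Position 15 ')': depth becomes 0
  Position 16 '(': depth becomes 1
  Position 17 ')': depth becomes 0
  Position 18 '(': depth becomes 1
  Position 19 ')': depth becomes 0
  Position 20 '(': depth becomes 1
  Position 21 ')': depth becomes 0
  Position 22 '(': depth becomes 1
  Position 23 ')': depth becomes 0
Maximum depth reached: 5

5


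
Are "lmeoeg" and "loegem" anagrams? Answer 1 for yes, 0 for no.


Strings: "lmeoeg", "loegem"
Sorted first:  eeglmo
Sorted second: eeglmo
Sorted forms match => anagrams

1


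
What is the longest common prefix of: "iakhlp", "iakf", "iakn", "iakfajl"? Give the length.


Words: iakhlp, iakf, iakn, iakfajl
  Position 0: all 'i' => match
  Position 1: all 'a' => match
  Position 2: all 'k' => match
  Position 3: ('h', 'f', 'n', 'f') => mismatch, stop
LCP = "iak" (length 3)

3


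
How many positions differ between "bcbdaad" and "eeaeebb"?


Comparing "bcbdaad" and "eeaeebb" position by position:
  Position 0: 'b' vs 'e' => DIFFER
  Position 1: 'c' vs 'e' => DIFFER
  Position 2: 'b' vs 'a' => DIFFER
  Position 3: 'd' vs 'e' => DIFFER
  Position 4: 'a' vs 'e' => DIFFER
  Position 5: 'a' vs 'b' => DIFFER
  Position 6: 'd' vs 'b' => DIFFER
Positions that differ: 7

7


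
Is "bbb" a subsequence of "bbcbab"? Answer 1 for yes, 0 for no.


Check if "bbb" is a subsequence of "bbcbab"
Greedy scan:
  Position 0 ('b'): matches sub[0] = 'b'
  Position 1 ('b'): matches sub[1] = 'b'
  Position 2 ('c'): no match needed
  Position 3 ('b'): matches sub[2] = 'b'
  Position 4 ('a'): no match needed
  Position 5 ('b'): no match needed
All 3 characters matched => is a subsequence

1


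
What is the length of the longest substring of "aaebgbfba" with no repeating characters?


Input: "aaebgbfba"
Sliding window (track last position of each char):
  Position 0 ('a'): window [0,0] length 1 -- new best
  Position 1 ('a'): repeat (last at 0), move window start to 1
  Position 1 ('a'): window [1,1] length 1
  Position 2 ('e'): window [1,2] length 2 -- new best
  Position 3 ('b'): window [1,3] length 3 -- new best
  Position 4 ('g'): window [1,4] length 4 -- new best
  Position 5 ('b'): repeat (last at 3), move window start to 4
  Position 5 ('b'): window [4,5] length 2
  Position 6 ('f'): window [4,6] length 3
  Position 7 ('b'): repeat (last at 5), move window start to 6
  Position 7 ('b'): window [6,7] length 2
  Position 8 ('a'): window [6,8] length 3
Longest substring with no repeats: "aebg" with length 4

4


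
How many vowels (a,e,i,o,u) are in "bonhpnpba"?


Input: bonhpnpba
Checking each character:
  'b' at position 0: consonant
  'o' at position 1: vowel (running total: 1)
  'n' at position 2: consonant
  'h' at position 3: consonant
  'p' at position 4: consonant
  'n' at position 5: consonant
  'p' at position 6: consonant
  'b' at position 7: consonant
  'a' at position 8: vowel (running total: 2)
Total vowels: 2

2


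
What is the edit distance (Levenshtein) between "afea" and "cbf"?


Computing edit distance: "afea" -> "cbf"
DP table:
           c    b    f
      0    1    2    3
  a   1    1    2    3
  f   2    2    2    2
  e   3    3    3    3
  a   4    4    4    4
Edit distance = dp[4][3] = 4

4


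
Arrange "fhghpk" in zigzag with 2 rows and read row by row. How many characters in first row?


Zigzag "fhghpk" into 2 rows:
Placing characters:
  'f' => row 0
  'h' => row 1
  'g' => row 0
  'h' => row 1
  'p' => row 0
  'k' => row 1
Rows:
  Row 0: "fgp"
  Row 1: "hhk"
First row length: 3

3


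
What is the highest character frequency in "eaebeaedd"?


Input: eaebeaedd
Character counts:
  'a': 2
  'b': 1
  'd': 2
  'e': 4
Maximum frequency: 4

4


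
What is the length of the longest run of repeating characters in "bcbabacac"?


Input: "bcbabacac"
Scanning for longest run:
  Position 1 ('c'): new char, reset run to 1
  Position 2 ('b'): new char, reset run to 1
  Position 3 ('a'): new char, reset run to 1
  Position 4 ('b'): new char, reset run to 1
  Position 5 ('a'): new char, reset run to 1
  Position 6 ('c'): new char, reset run to 1
  Position 7 ('a'): new char, reset run to 1
  Position 8 ('c'): new char, reset run to 1
Longest run: 'b' with length 1

1


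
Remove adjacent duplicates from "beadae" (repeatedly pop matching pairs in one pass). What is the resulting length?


Input: beadae
Stack-based adjacent duplicate removal:
  Read 'b': push. Stack: b
  Read 'e': push. Stack: be
  Read 'a': push. Stack: bea
  Read 'd': push. Stack: bead
  Read 'a': push. Stack: beada
  Read 'e': push. Stack: beadae
Final stack: "beadae" (length 6)

6


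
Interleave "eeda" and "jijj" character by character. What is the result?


Interleaving "eeda" and "jijj":
  Position 0: 'e' from first, 'j' from second => "ej"
  Position 1: 'e' from first, 'i' from second => "ei"
  Position 2: 'd' from first, 'j' from second => "dj"
  Position 3: 'a' from first, 'j' from second => "aj"
Result: ejeidjaj

ejeidjaj


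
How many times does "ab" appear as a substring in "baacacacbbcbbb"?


Searching for "ab" in "baacacacbbcbbb"
Scanning each position:
  Position 0: "ba" => no
  Position 1: "aa" => no
  Position 2: "ac" => no
  Position 3: "ca" => no
  Position 4: "ac" => no
  Position 5: "ca" => no
  Position 6: "ac" => no
  Position 7: "cb" => no
  Position 8: "bb" => no
  Position 9: "bc" => no
  Position 10: "cb" => no
  Position 11: "bb" => no
  Position 12: "bb" => no
Total occurrences: 0

0


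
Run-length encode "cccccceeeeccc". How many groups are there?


Input: cccccceeeeccc
Scanning for consecutive runs:
  Group 1: 'c' x 6 (positions 0-5)
  Group 2: 'e' x 4 (positions 6-9)
  Group 3: 'c' x 3 (positions 10-12)
Total groups: 3

3


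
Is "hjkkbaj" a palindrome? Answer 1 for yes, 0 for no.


Input: hjkkbaj
Reversed: jabkkjh
  Compare pos 0 ('h') with pos 6 ('j'): MISMATCH
  Compare pos 1 ('j') with pos 5 ('a'): MISMATCH
  Compare pos 2 ('k') with pos 4 ('b'): MISMATCH
Result: not a palindrome

0


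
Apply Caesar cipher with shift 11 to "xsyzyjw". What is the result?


Caesar cipher: shift "xsyzyjw" by 11
  'x' (pos 23) + 11 = pos 8 = 'i'
  's' (pos 18) + 11 = pos 3 = 'd'
  'y' (pos 24) + 11 = pos 9 = 'j'
  'z' (pos 25) + 11 = pos 10 = 'k'
  'y' (pos 24) + 11 = pos 9 = 'j'
  'j' (pos 9) + 11 = pos 20 = 'u'
  'w' (pos 22) + 11 = pos 7 = 'h'
Result: idjkjuh

idjkjuh


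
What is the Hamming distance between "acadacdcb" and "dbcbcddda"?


Comparing "acadacdcb" and "dbcbcddda" position by position:
  Position 0: 'a' vs 'd' => differ
  Position 1: 'c' vs 'b' => differ
  Position 2: 'a' vs 'c' => differ
  Position 3: 'd' vs 'b' => differ
  Position 4: 'a' vs 'c' => differ
  Position 5: 'c' vs 'd' => differ
  Position 6: 'd' vs 'd' => same
  Position 7: 'c' vs 'd' => differ
  Position 8: 'b' vs 'a' => differ
Total differences (Hamming distance): 8

8


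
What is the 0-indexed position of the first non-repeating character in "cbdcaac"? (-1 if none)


Input: cbdcaac
Character frequencies:
  'a': 2
  'b': 1
  'c': 3
  'd': 1
Scanning left to right for freq == 1:
  Position 0 ('c'): freq=3, skip
  Position 1 ('b'): unique! => answer = 1

1


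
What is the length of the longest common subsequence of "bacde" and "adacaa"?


LCS of "bacde" and "adacaa"
DP table:
           a    d    a    c    a    a
      0    0    0    0    0    0    0
  b   0    0    0    0    0    0    0
  a   0    1    1    1    1    1    1
  c   0    1    1    1    2    2    2
  d   0    1    2    2    2    2    2
  e   0    1    2    2    2    2    2
LCS length = dp[5][6] = 2

2


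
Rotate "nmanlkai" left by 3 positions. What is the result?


Input: "nmanlkai", rotate left by 3
First 3 characters: "nma"
Remaining characters: "nlkai"
Concatenate remaining + first: "nlkai" + "nma" = "nlkainma"

nlkainma


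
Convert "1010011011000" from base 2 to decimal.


Input: "1010011011000" in base 2
Positional expansion:
  Digit '1' (value 1) x 2^12 = 4096
  Digit '0' (value 0) x 2^11 = 0
  Digit '1' (value 1) x 2^10 = 1024
  Digit '0' (value 0) x 2^9 = 0
  Digit '0' (value 0) x 2^8 = 0
  Digit '1' (value 1) x 2^7 = 128
  Digit '1' (value 1) x 2^6 = 64
  Digit '0' (value 0) x 2^5 = 0
  Digit '1' (value 1) x 2^4 = 16
  Digit '1' (value 1) x 2^3 = 8
  Digit '0' (value 0) x 2^2 = 0
  Digit '0' (value 0) x 2^1 = 0
  Digit '0' (value 0) x 2^0 = 0
Sum = 5336

5336


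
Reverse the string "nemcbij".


Input: nemcbij
Reading characters right to left:
  Position 6: 'j'
  Position 5: 'i'
  Position 4: 'b'
  Position 3: 'c'
  Position 2: 'm'
  Position 1: 'e'
  Position 0: 'n'
Reversed: jibcmen

jibcmen


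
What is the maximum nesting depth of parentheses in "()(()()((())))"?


Input: "()(()()((())))"
Tracking depth:
  Position 0 '(': depth becomes 1
  Position 1 ')': depth becomes 0
  Position 2 '(': depth becomes 1
  Position 3 '(': depth becomes 2
  Position 4 ')': depth becomes 1
  Position 5 '(': depth becomes 2
  Position 6 ')': depth becomes 1
  Position 7 '(': depth becomes 2
  Position 8 '(': depth becomes 3
  Position 9 '(': depth becomes 4
  Position 10 ')': depth becomes 3
  Position 11 ')': depth becomes 2
  Position 12 ')': depth becomes 1
  Position 13 ')': depth becomes 0
Maximum depth reached: 4

4


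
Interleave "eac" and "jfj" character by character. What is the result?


Interleaving "eac" and "jfj":
  Position 0: 'e' from first, 'j' from second => "ej"
  Position 1: 'a' from first, 'f' from second => "af"
  Position 2: 'c' from first, 'j' from second => "cj"
Result: ejafcj

ejafcj


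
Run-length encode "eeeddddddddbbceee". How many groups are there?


Input: eeeddddddddbbceee
Scanning for consecutive runs:
  Group 1: 'e' x 3 (positions 0-2)
  Group 2: 'd' x 8 (positions 3-10)
  Group 3: 'b' x 2 (positions 11-12)
  Group 4: 'c' x 1 (positions 13-13)
  Group 5: 'e' x 3 (positions 14-16)
Total groups: 5

5


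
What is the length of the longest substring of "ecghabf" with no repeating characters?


Input: "ecghabf"
Sliding window (track last position of each char):
  Position 0 ('e'): window [0,0] length 1 -- new best
  Position 1 ('c'): window [0,1] length 2 -- new best
  Position 2 ('g'): window [0,2] length 3 -- new best
  Position 3 ('h'): window [0,3] length 4 -- new best
  Position 4 ('a'): window [0,4] length 5 -- new best
  Position 5 ('b'): window [0,5] length 6 -- new best
  Position 6 ('f'): window [0,6] length 7 -- new best
Longest substring with no repeats: "ecghabf" with length 7

7


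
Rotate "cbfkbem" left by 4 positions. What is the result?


Input: "cbfkbem", rotate left by 4
First 4 characters: "cbfk"
Remaining characters: "bem"
Concatenate remaining + first: "bem" + "cbfk" = "bemcbfk"

bemcbfk


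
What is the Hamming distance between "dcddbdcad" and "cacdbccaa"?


Comparing "dcddbdcad" and "cacdbccaa" position by position:
  Position 0: 'd' vs 'c' => differ
  Position 1: 'c' vs 'a' => differ
  Position 2: 'd' vs 'c' => differ
  Position 3: 'd' vs 'd' => same
  Position 4: 'b' vs 'b' => same
  Position 5: 'd' vs 'c' => differ
  Position 6: 'c' vs 'c' => same
  Position 7: 'a' vs 'a' => same
  Position 8: 'd' vs 'a' => differ
Total differences (Hamming distance): 5

5


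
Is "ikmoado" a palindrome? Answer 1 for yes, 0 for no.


Input: ikmoado
Reversed: odaomki
  Compare pos 0 ('i') with pos 6 ('o'): MISMATCH
  Compare pos 1 ('k') with pos 5 ('d'): MISMATCH
  Compare pos 2 ('m') with pos 4 ('a'): MISMATCH
Result: not a palindrome

0


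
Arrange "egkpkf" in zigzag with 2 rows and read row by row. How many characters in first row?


Zigzag "egkpkf" into 2 rows:
Placing characters:
  'e' => row 0
  'g' => row 1
  'k' => row 0
  'p' => row 1
  'k' => row 0
  'f' => row 1
Rows:
  Row 0: "ekk"
  Row 1: "gpf"
First row length: 3

3


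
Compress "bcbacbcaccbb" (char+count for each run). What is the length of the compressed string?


Input: bcbacbcaccbb
Runs:
  'b' x 1 => "b1"
  'c' x 1 => "c1"
  'b' x 1 => "b1"
  'a' x 1 => "a1"
  'c' x 1 => "c1"
  'b' x 1 => "b1"
  'c' x 1 => "c1"
  'a' x 1 => "a1"
  'c' x 2 => "c2"
  'b' x 2 => "b2"
Compressed: "b1c1b1a1c1b1c1a1c2b2"
Compressed length: 20

20


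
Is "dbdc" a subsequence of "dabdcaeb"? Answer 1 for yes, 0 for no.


Check if "dbdc" is a subsequence of "dabdcaeb"
Greedy scan:
  Position 0 ('d'): matches sub[0] = 'd'
  Position 1 ('a'): no match needed
  Position 2 ('b'): matches sub[1] = 'b'
  Position 3 ('d'): matches sub[2] = 'd'
  Position 4 ('c'): matches sub[3] = 'c'
  Position 5 ('a'): no match needed
  Position 6 ('e'): no match needed
  Position 7 ('b'): no match needed
All 4 characters matched => is a subsequence

1


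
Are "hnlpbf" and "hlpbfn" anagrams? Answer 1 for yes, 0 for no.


Strings: "hnlpbf", "hlpbfn"
Sorted first:  bfhlnp
Sorted second: bfhlnp
Sorted forms match => anagrams

1


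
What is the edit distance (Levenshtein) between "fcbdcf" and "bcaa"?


Computing edit distance: "fcbdcf" -> "bcaa"
DP table:
           b    c    a    a
      0    1    2    3    4
  f   1    1    2    3    4
  c   2    2    1    2    3
  b   3    2    2    2    3
  d   4    3    3    3    3
  c   5    4    3    4    4
  f   6    5    4    4    5
Edit distance = dp[6][4] = 5

5


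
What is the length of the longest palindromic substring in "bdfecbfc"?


Input: "bdfecbfc"
Checking substrings for palindromes:
  No multi-char palindromic substrings found
Longest palindromic substring: "b" with length 1

1


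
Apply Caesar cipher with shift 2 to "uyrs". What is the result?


Caesar cipher: shift "uyrs" by 2
  'u' (pos 20) + 2 = pos 22 = 'w'
  'y' (pos 24) + 2 = pos 0 = 'a'
  'r' (pos 17) + 2 = pos 19 = 't'
  's' (pos 18) + 2 = pos 20 = 'u'
Result: watu

watu


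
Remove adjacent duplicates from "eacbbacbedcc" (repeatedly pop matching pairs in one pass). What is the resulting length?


Input: eacbbacbedcc
Stack-based adjacent duplicate removal:
  Read 'e': push. Stack: e
  Read 'a': push. Stack: ea
  Read 'c': push. Stack: eac
  Read 'b': push. Stack: eacb
  Read 'b': matches stack top 'b' => pop. Stack: eac
  Read 'a': push. Stack: eaca
  Read 'c': push. Stack: eacac
  Read 'b': push. Stack: eacacb
  Read 'e': push. Stack: eacacbe
  Read 'd': push. Stack: eacacbed
  Read 'c': push. Stack: eacacbedc
  Read 'c': matches stack top 'c' => pop. Stack: eacacbed
Final stack: "eacacbed" (length 8)

8


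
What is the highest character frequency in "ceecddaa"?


Input: ceecddaa
Character counts:
  'a': 2
  'c': 2
  'd': 2
  'e': 2
Maximum frequency: 2

2


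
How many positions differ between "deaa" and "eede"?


Comparing "deaa" and "eede" position by position:
  Position 0: 'd' vs 'e' => DIFFER
  Position 1: 'e' vs 'e' => same
  Position 2: 'a' vs 'd' => DIFFER
  Position 3: 'a' vs 'e' => DIFFER
Positions that differ: 3

3


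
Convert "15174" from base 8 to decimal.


Input: "15174" in base 8
Positional expansion:
  Digit '1' (value 1) x 8^4 = 4096
  Digit '5' (value 5) x 8^3 = 2560
  Digit '1' (value 1) x 8^2 = 64
  Digit '7' (value 7) x 8^1 = 56
  Digit '4' (value 4) x 8^0 = 4
Sum = 6780

6780


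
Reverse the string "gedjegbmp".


Input: gedjegbmp
Reading characters right to left:
  Position 8: 'p'
  Position 7: 'm'
  Position 6: 'b'
  Position 5: 'g'
  Position 4: 'e'
  Position 3: 'j'
  Position 2: 'd'
  Position 1: 'e'
  Position 0: 'g'
Reversed: pmbgejdeg

pmbgejdeg


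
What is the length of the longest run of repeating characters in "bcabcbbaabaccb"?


Input: "bcabcbbaabaccb"
Scanning for longest run:
  Position 1 ('c'): new char, reset run to 1
  Position 2 ('a'): new char, reset run to 1
  Position 3 ('b'): new char, reset run to 1
  Position 4 ('c'): new char, reset run to 1
  Position 5 ('b'): new char, reset run to 1
  Position 6 ('b'): continues run of 'b', length=2
  Position 7 ('a'): new char, reset run to 1
  Position 8 ('a'): continues run of 'a', length=2
  Position 9 ('b'): new char, reset run to 1
  Position 10 ('a'): new char, reset run to 1
  Position 11 ('c'): new char, reset run to 1
  Position 12 ('c'): continues run of 'c', length=2
  Position 13 ('b'): new char, reset run to 1
Longest run: 'b' with length 2

2


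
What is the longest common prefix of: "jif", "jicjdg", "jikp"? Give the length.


Words: jif, jicjdg, jikp
  Position 0: all 'j' => match
  Position 1: all 'i' => match
  Position 2: ('f', 'c', 'k') => mismatch, stop
LCP = "ji" (length 2)

2


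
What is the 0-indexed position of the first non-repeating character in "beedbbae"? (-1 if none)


Input: beedbbae
Character frequencies:
  'a': 1
  'b': 3
  'd': 1
  'e': 3
Scanning left to right for freq == 1:
  Position 0 ('b'): freq=3, skip
  Position 1 ('e'): freq=3, skip
  Position 2 ('e'): freq=3, skip
  Position 3 ('d'): unique! => answer = 3

3


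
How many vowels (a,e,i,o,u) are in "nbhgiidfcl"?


Input: nbhgiidfcl
Checking each character:
  'n' at position 0: consonant
  'b' at position 1: consonant
  'h' at position 2: consonant
  'g' at position 3: consonant
  'i' at position 4: vowel (running total: 1)
  'i' at position 5: vowel (running total: 2)
  'd' at position 6: consonant
  'f' at position 7: consonant
  'c' at position 8: consonant
  'l' at position 9: consonant
Total vowels: 2

2


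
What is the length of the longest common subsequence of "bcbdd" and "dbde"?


LCS of "bcbdd" and "dbde"
DP table:
           d    b    d    e
      0    0    0    0    0
  b   0    0    1    1    1
  c   0    0    1    1    1
  b   0    0    1    1    1
  d   0    1    1    2    2
  d   0    1    1    2    2
LCS length = dp[5][4] = 2

2


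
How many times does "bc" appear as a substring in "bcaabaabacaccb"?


Searching for "bc" in "bcaabaabacaccb"
Scanning each position:
  Position 0: "bc" => MATCH
  Position 1: "ca" => no
  Position 2: "aa" => no
  Position 3: "ab" => no
  Position 4: "ba" => no
  Position 5: "aa" => no
  Position 6: "ab" => no
  Position 7: "ba" => no
  Position 8: "ac" => no
  Position 9: "ca" => no
  Position 10: "ac" => no
  Position 11: "cc" => no
  Position 12: "cb" => no
Total occurrences: 1

1


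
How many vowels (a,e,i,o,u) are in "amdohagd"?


Input: amdohagd
Checking each character:
  'a' at position 0: vowel (running total: 1)
  'm' at position 1: consonant
  'd' at position 2: consonant
  'o' at position 3: vowel (running total: 2)
  'h' at position 4: consonant
  'a' at position 5: vowel (running total: 3)
  'g' at position 6: consonant
  'd' at position 7: consonant
Total vowels: 3

3


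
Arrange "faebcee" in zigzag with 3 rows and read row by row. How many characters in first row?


Zigzag "faebcee" into 3 rows:
Placing characters:
  'f' => row 0
  'a' => row 1
  'e' => row 2
  'b' => row 1
  'c' => row 0
  'e' => row 1
  'e' => row 2
Rows:
  Row 0: "fc"
  Row 1: "abe"
  Row 2: "ee"
First row length: 2

2


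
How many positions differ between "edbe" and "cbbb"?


Comparing "edbe" and "cbbb" position by position:
  Position 0: 'e' vs 'c' => DIFFER
  Position 1: 'd' vs 'b' => DIFFER
  Position 2: 'b' vs 'b' => same
  Position 3: 'e' vs 'b' => DIFFER
Positions that differ: 3

3


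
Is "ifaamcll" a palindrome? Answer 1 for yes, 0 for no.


Input: ifaamcll
Reversed: llcmaafi
  Compare pos 0 ('i') with pos 7 ('l'): MISMATCH
  Compare pos 1 ('f') with pos 6 ('l'): MISMATCH
  Compare pos 2 ('a') with pos 5 ('c'): MISMATCH
  Compare pos 3 ('a') with pos 4 ('m'): MISMATCH
Result: not a palindrome

0


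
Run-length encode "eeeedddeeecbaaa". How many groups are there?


Input: eeeedddeeecbaaa
Scanning for consecutive runs:
  Group 1: 'e' x 4 (positions 0-3)
  Group 2: 'd' x 3 (positions 4-6)
  Group 3: 'e' x 3 (positions 7-9)
  Group 4: 'c' x 1 (positions 10-10)
  Group 5: 'b' x 1 (positions 11-11)
  Group 6: 'a' x 3 (positions 12-14)
Total groups: 6

6


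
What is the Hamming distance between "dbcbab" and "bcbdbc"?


Comparing "dbcbab" and "bcbdbc" position by position:
  Position 0: 'd' vs 'b' => differ
  Position 1: 'b' vs 'c' => differ
  Position 2: 'c' vs 'b' => differ
  Position 3: 'b' vs 'd' => differ
  Position 4: 'a' vs 'b' => differ
  Position 5: 'b' vs 'c' => differ
Total differences (Hamming distance): 6

6


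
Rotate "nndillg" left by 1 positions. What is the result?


Input: "nndillg", rotate left by 1
First 1 characters: "n"
Remaining characters: "ndillg"
Concatenate remaining + first: "ndillg" + "n" = "ndillgn"

ndillgn


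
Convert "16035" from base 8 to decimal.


Input: "16035" in base 8
Positional expansion:
  Digit '1' (value 1) x 8^4 = 4096
  Digit '6' (value 6) x 8^3 = 3072
  Digit '0' (value 0) x 8^2 = 0
  Digit '3' (value 3) x 8^1 = 24
  Digit '5' (value 5) x 8^0 = 5
Sum = 7197

7197


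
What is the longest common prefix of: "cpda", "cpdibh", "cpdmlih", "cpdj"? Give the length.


Words: cpda, cpdibh, cpdmlih, cpdj
  Position 0: all 'c' => match
  Position 1: all 'p' => match
  Position 2: all 'd' => match
  Position 3: ('a', 'i', 'm', 'j') => mismatch, stop
LCP = "cpd" (length 3)

3


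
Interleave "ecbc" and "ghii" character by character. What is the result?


Interleaving "ecbc" and "ghii":
  Position 0: 'e' from first, 'g' from second => "eg"
  Position 1: 'c' from first, 'h' from second => "ch"
  Position 2: 'b' from first, 'i' from second => "bi"
  Position 3: 'c' from first, 'i' from second => "ci"
Result: egchbici

egchbici


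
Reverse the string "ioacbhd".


Input: ioacbhd
Reading characters right to left:
  Position 6: 'd'
  Position 5: 'h'
  Position 4: 'b'
  Position 3: 'c'
  Position 2: 'a'
  Position 1: 'o'
  Position 0: 'i'
Reversed: dhbcaoi

dhbcaoi


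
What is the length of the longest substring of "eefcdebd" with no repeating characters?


Input: "eefcdebd"
Sliding window (track last position of each char):
  Position 0 ('e'): window [0,0] length 1 -- new best
  Position 1 ('e'): repeat (last at 0), move window start to 1
  Position 1 ('e'): window [1,1] length 1
  Position 2 ('f'): window [1,2] length 2 -- new best
  Position 3 ('c'): window [1,3] length 3 -- new best
  Position 4 ('d'): window [1,4] length 4 -- new best
  Position 5 ('e'): repeat (last at 1), move window start to 2
  Position 5 ('e'): window [2,5] length 4
  Position 6 ('b'): window [2,6] length 5 -- new best
  Position 7 ('d'): repeat (last at 4), move window start to 5
  Position 7 ('d'): window [5,7] length 3
Longest substring with no repeats: "fcdeb" with length 5

5


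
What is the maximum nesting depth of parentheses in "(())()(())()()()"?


Input: "(())()(())()()()"
Tracking depth:
  Position 0 '(': depth becomes 1
  Position 1 '(': depth becomes 2
  Position 2 ')': depth becomes 1
  Position 3 ')': depth becomes 0
  Position 4 '(': depth becomes 1
  Position 5 ')': depth becomes 0
  Position 6 '(': depth becomes 1
  Position 7 '(': depth becomes 2
  Position 8 ')': depth becomes 1
  Position 9 ')': depth becomes 0
  Position 10 '(': depth becomes 1
  Position 11 ')': depth becomes 0
  Position 12 '(': depth becomes 1
  Position 13 ')': depth becomes 0
  Position 14 '(': depth becomes 1
  Position 15 ')': depth becomes 0
Maximum depth reached: 2

2


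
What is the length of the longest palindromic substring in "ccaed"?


Input: "ccaed"
Checking substrings for palindromes:
  [0:2] "cc" (len 2) => palindrome
Longest palindromic substring: "cc" with length 2

2


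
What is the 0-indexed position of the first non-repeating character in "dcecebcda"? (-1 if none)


Input: dcecebcda
Character frequencies:
  'a': 1
  'b': 1
  'c': 3
  'd': 2
  'e': 2
Scanning left to right for freq == 1:
  Position 0 ('d'): freq=2, skip
  Position 1 ('c'): freq=3, skip
  Position 2 ('e'): freq=2, skip
  Position 3 ('c'): freq=3, skip
  Position 4 ('e'): freq=2, skip
  Position 5 ('b'): unique! => answer = 5

5


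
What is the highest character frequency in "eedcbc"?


Input: eedcbc
Character counts:
  'b': 1
  'c': 2
  'd': 1
  'e': 2
Maximum frequency: 2

2


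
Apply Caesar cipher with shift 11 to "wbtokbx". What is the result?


Caesar cipher: shift "wbtokbx" by 11
  'w' (pos 22) + 11 = pos 7 = 'h'
  'b' (pos 1) + 11 = pos 12 = 'm'
  't' (pos 19) + 11 = pos 4 = 'e'
  'o' (pos 14) + 11 = pos 25 = 'z'
  'k' (pos 10) + 11 = pos 21 = 'v'
  'b' (pos 1) + 11 = pos 12 = 'm'
  'x' (pos 23) + 11 = pos 8 = 'i'
Result: hmezvmi

hmezvmi


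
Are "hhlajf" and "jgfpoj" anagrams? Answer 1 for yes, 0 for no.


Strings: "hhlajf", "jgfpoj"
Sorted first:  afhhjl
Sorted second: fgjjop
Differ at position 0: 'a' vs 'f' => not anagrams

0


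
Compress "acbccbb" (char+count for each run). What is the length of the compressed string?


Input: acbccbb
Runs:
  'a' x 1 => "a1"
  'c' x 1 => "c1"
  'b' x 1 => "b1"
  'c' x 2 => "c2"
  'b' x 2 => "b2"
Compressed: "a1c1b1c2b2"
Compressed length: 10

10


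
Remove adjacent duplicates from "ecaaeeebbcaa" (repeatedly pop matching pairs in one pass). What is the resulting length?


Input: ecaaeeebbcaa
Stack-based adjacent duplicate removal:
  Read 'e': push. Stack: e
  Read 'c': push. Stack: ec
  Read 'a': push. Stack: eca
  Read 'a': matches stack top 'a' => pop. Stack: ec
  Read 'e': push. Stack: ece
  Read 'e': matches stack top 'e' => pop. Stack: ec
  Read 'e': push. Stack: ece
  Read 'b': push. Stack: eceb
  Read 'b': matches stack top 'b' => pop. Stack: ece
  Read 'c': push. Stack: ecec
  Read 'a': push. Stack: ececa
  Read 'a': matches stack top 'a' => pop. Stack: ecec
Final stack: "ecec" (length 4)

4


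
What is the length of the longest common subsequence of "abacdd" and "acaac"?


LCS of "abacdd" and "acaac"
DP table:
           a    c    a    a    c
      0    0    0    0    0    0
  a   0    1    1    1    1    1
  b   0    1    1    1    1    1
  a   0    1    1    2    2    2
  c   0    1    2    2    2    3
  d   0    1    2    2    2    3
  d   0    1    2    2    2    3
LCS length = dp[6][5] = 3

3


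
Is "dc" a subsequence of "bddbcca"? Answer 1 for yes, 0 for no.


Check if "dc" is a subsequence of "bddbcca"
Greedy scan:
  Position 0 ('b'): no match needed
  Position 1 ('d'): matches sub[0] = 'd'
  Position 2 ('d'): no match needed
  Position 3 ('b'): no match needed
  Position 4 ('c'): matches sub[1] = 'c'
  Position 5 ('c'): no match needed
  Position 6 ('a'): no match needed
All 2 characters matched => is a subsequence

1


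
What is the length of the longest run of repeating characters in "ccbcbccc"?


Input: "ccbcbccc"
Scanning for longest run:
  Position 1 ('c'): continues run of 'c', length=2
  Position 2 ('b'): new char, reset run to 1
  Position 3 ('c'): new char, reset run to 1
  Position 4 ('b'): new char, reset run to 1
  Position 5 ('c'): new char, reset run to 1
  Position 6 ('c'): continues run of 'c', length=2
  Position 7 ('c'): continues run of 'c', length=3
Longest run: 'c' with length 3

3


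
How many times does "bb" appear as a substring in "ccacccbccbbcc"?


Searching for "bb" in "ccacccbccbbcc"
Scanning each position:
  Position 0: "cc" => no
  Position 1: "ca" => no
  Position 2: "ac" => no
  Position 3: "cc" => no
  Position 4: "cc" => no
  Position 5: "cb" => no
  Position 6: "bc" => no
  Position 7: "cc" => no
  Position 8: "cb" => no
  Position 9: "bb" => MATCH
  Position 10: "bc" => no
  Position 11: "cc" => no
Total occurrences: 1

1


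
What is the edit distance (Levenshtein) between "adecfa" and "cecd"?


Computing edit distance: "adecfa" -> "cecd"
DP table:
           c    e    c    d
      0    1    2    3    4
  a   1    1    2    3    4
  d   2    2    2    3    3
  e   3    3    2    3    4
  c   4    3    3    2    3
  f   5    4    4    3    3
  a   6    5    5    4    4
Edit distance = dp[6][4] = 4

4


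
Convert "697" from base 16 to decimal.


Input: "697" in base 16
Positional expansion:
  Digit '6' (value 6) x 16^2 = 1536
  Digit '9' (value 9) x 16^1 = 144
  Digit '7' (value 7) x 16^0 = 7
Sum = 1687

1687


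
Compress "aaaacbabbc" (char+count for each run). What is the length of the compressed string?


Input: aaaacbabbc
Runs:
  'a' x 4 => "a4"
  'c' x 1 => "c1"
  'b' x 1 => "b1"
  'a' x 1 => "a1"
  'b' x 2 => "b2"
  'c' x 1 => "c1"
Compressed: "a4c1b1a1b2c1"
Compressed length: 12

12
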